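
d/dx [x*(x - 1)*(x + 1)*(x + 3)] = 4*x^3 + 9*x^2 - 2*x - 3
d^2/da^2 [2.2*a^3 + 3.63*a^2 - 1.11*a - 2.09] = 13.2*a + 7.26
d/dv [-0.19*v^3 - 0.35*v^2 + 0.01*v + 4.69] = -0.57*v^2 - 0.7*v + 0.01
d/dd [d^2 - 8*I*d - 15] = 2*d - 8*I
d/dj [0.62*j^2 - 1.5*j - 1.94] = 1.24*j - 1.5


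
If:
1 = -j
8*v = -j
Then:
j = -1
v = 1/8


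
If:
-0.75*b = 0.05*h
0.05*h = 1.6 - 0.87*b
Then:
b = 13.33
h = -200.00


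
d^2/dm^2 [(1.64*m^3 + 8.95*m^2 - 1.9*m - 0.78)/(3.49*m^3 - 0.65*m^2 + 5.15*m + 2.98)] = (225.46447*m^6 - 315.71238*m^5 - 1257.997722*m^4 - 1054.87297*m^3 + 406.06266*m^2 + 129.640572*m + 172.88094)/(42.508549*m^9 - 23.751195*m^8 + 192.60612*m^7 + 38.518819*m^6 + 243.65742*m^5 + 273.424455*m^4 + 169.715363*m^3 + 219.79437*m^2 + 137.20218*m + 26.463592)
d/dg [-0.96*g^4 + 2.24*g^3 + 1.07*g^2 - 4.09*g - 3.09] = -3.84*g^3 + 6.72*g^2 + 2.14*g - 4.09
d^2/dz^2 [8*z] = 0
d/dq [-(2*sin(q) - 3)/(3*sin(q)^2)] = 2*(sin(q) - 3)*cos(q)/(3*sin(q)^3)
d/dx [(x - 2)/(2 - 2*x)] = -1/(2*(x - 1)^2)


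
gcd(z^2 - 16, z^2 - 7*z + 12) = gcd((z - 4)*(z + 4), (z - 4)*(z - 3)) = z - 4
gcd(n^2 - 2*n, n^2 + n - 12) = 1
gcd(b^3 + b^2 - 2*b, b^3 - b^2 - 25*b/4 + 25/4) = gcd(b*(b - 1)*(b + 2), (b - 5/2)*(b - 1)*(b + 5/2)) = b - 1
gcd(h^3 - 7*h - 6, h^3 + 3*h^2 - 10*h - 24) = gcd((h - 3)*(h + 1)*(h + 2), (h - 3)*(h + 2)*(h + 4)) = h^2 - h - 6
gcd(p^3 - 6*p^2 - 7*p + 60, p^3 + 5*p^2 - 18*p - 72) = p^2 - p - 12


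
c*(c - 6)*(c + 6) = c^3 - 36*c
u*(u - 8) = u^2 - 8*u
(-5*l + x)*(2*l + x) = -10*l^2 - 3*l*x + x^2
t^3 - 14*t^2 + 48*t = t*(t - 8)*(t - 6)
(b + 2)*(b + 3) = b^2 + 5*b + 6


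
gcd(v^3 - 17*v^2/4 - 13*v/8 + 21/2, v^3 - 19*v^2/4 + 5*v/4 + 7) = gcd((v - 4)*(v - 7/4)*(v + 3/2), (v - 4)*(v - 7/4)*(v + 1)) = v^2 - 23*v/4 + 7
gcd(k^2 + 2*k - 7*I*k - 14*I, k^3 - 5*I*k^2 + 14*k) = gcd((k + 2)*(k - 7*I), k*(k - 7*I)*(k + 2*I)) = k - 7*I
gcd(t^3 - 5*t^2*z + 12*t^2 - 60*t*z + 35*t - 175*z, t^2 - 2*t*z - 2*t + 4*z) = 1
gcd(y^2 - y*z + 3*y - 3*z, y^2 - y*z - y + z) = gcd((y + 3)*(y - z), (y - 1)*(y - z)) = y - z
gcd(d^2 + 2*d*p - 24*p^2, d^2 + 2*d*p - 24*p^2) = -d^2 - 2*d*p + 24*p^2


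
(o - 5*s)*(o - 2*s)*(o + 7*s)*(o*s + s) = o^4*s + o^3*s - 39*o^2*s^3 + 70*o*s^4 - 39*o*s^3 + 70*s^4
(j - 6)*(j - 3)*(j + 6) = j^3 - 3*j^2 - 36*j + 108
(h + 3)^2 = h^2 + 6*h + 9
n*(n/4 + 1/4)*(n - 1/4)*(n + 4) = n^4/4 + 19*n^3/16 + 11*n^2/16 - n/4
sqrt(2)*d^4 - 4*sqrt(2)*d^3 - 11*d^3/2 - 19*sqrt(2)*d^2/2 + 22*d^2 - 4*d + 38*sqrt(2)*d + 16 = (d - 4)*(d - 4*sqrt(2))*(d + sqrt(2))*(sqrt(2)*d + 1/2)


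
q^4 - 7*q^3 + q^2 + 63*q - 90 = (q - 5)*(q - 3)*(q - 2)*(q + 3)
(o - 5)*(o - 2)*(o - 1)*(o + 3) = o^4 - 5*o^3 - 7*o^2 + 41*o - 30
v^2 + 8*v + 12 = (v + 2)*(v + 6)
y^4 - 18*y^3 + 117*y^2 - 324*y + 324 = (y - 6)^2*(y - 3)^2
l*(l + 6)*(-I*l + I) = -I*l^3 - 5*I*l^2 + 6*I*l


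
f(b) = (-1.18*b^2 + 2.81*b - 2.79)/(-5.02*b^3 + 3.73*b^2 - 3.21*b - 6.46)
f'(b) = (2.81 - 2.36*b)/(-5.02*b^3 + 3.73*b^2 - 3.21*b - 6.46) + (-1.18*b^2 + 2.81*b - 2.79)*(15.06*b^2 - 7.46*b + 3.21)/(-5.02*b^3 + 3.73*b^2 - 3.21*b - 6.46)^2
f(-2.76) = -0.14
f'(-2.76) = -0.08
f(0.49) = 0.22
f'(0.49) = -0.30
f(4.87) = 0.03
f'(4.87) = -0.00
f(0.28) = 0.29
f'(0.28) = -0.39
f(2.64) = 0.04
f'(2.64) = -0.01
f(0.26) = 0.30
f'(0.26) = -0.40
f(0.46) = 0.23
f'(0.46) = -0.31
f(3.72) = 0.04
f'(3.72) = -0.00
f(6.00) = 0.03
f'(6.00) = -0.00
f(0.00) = 0.43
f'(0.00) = -0.65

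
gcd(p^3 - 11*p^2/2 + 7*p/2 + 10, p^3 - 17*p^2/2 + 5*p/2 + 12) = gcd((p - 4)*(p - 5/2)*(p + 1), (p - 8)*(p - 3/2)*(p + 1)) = p + 1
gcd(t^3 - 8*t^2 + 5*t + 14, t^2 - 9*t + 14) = t^2 - 9*t + 14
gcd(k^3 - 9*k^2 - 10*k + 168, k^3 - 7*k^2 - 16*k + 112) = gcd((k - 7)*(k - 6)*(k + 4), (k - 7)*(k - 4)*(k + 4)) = k^2 - 3*k - 28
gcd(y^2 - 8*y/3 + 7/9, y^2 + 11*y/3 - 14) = y - 7/3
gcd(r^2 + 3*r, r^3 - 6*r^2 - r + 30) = 1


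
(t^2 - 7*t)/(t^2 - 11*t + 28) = t/(t - 4)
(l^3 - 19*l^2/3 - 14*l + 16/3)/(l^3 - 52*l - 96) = (l - 1/3)/(l + 6)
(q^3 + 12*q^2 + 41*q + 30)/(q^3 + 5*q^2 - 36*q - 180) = (q + 1)/(q - 6)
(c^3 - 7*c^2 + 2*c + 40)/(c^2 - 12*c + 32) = (c^2 - 3*c - 10)/(c - 8)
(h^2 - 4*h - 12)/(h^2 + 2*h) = (h - 6)/h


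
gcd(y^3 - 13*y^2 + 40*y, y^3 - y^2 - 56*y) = y^2 - 8*y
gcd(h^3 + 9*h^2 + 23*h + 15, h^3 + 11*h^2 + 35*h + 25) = h^2 + 6*h + 5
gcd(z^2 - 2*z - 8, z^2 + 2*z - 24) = z - 4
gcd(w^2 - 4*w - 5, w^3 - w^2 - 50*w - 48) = w + 1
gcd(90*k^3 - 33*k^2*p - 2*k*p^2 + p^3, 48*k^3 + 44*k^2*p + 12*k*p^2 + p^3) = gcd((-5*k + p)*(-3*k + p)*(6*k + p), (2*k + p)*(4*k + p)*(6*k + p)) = 6*k + p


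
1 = 1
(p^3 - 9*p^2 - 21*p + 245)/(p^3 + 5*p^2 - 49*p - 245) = (p - 7)/(p + 7)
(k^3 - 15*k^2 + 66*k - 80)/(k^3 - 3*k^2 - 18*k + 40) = (k - 8)/(k + 4)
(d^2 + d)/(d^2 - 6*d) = (d + 1)/(d - 6)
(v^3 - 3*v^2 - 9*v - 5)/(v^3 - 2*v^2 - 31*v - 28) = (v^2 - 4*v - 5)/(v^2 - 3*v - 28)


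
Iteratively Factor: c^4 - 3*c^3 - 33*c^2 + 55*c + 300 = (c + 4)*(c^3 - 7*c^2 - 5*c + 75) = (c - 5)*(c + 4)*(c^2 - 2*c - 15) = (c - 5)*(c + 3)*(c + 4)*(c - 5)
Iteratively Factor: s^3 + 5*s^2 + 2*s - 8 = (s + 4)*(s^2 + s - 2) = (s - 1)*(s + 4)*(s + 2)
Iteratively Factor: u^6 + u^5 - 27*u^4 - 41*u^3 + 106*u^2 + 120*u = (u - 2)*(u^5 + 3*u^4 - 21*u^3 - 83*u^2 - 60*u) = u*(u - 2)*(u^4 + 3*u^3 - 21*u^2 - 83*u - 60) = u*(u - 5)*(u - 2)*(u^3 + 8*u^2 + 19*u + 12) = u*(u - 5)*(u - 2)*(u + 4)*(u^2 + 4*u + 3) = u*(u - 5)*(u - 2)*(u + 3)*(u + 4)*(u + 1)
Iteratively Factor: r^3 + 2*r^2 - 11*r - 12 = (r + 4)*(r^2 - 2*r - 3) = (r - 3)*(r + 4)*(r + 1)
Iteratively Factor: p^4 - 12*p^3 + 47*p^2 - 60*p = (p - 3)*(p^3 - 9*p^2 + 20*p) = (p - 5)*(p - 3)*(p^2 - 4*p) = p*(p - 5)*(p - 3)*(p - 4)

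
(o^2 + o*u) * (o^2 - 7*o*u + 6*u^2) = o^4 - 6*o^3*u - o^2*u^2 + 6*o*u^3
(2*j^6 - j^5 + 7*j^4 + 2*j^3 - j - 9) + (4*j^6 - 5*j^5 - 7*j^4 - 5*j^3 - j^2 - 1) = 6*j^6 - 6*j^5 - 3*j^3 - j^2 - j - 10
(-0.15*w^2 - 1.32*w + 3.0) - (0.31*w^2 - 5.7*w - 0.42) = -0.46*w^2 + 4.38*w + 3.42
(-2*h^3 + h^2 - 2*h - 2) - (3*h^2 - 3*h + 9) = -2*h^3 - 2*h^2 + h - 11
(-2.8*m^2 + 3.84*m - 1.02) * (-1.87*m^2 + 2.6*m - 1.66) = 5.236*m^4 - 14.4608*m^3 + 16.5394*m^2 - 9.0264*m + 1.6932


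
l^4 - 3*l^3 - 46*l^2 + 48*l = l*(l - 8)*(l - 1)*(l + 6)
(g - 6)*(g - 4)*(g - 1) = g^3 - 11*g^2 + 34*g - 24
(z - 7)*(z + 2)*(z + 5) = z^3 - 39*z - 70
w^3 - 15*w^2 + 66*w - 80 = (w - 8)*(w - 5)*(w - 2)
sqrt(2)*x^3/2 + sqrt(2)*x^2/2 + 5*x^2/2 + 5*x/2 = x*(x + 5*sqrt(2)/2)*(sqrt(2)*x/2 + sqrt(2)/2)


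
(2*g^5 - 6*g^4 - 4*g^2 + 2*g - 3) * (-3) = -6*g^5 + 18*g^4 + 12*g^2 - 6*g + 9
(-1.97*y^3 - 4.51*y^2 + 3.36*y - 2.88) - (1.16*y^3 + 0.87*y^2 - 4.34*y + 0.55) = -3.13*y^3 - 5.38*y^2 + 7.7*y - 3.43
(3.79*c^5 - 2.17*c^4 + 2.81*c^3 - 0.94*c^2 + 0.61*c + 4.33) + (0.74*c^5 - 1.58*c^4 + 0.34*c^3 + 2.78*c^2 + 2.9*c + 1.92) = 4.53*c^5 - 3.75*c^4 + 3.15*c^3 + 1.84*c^2 + 3.51*c + 6.25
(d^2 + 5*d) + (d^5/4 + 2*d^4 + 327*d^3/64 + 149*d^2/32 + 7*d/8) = d^5/4 + 2*d^4 + 327*d^3/64 + 181*d^2/32 + 47*d/8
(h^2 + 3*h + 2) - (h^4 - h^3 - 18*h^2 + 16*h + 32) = -h^4 + h^3 + 19*h^2 - 13*h - 30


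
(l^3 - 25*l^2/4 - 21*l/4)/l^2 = l - 25/4 - 21/(4*l)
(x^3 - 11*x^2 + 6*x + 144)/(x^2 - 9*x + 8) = (x^2 - 3*x - 18)/(x - 1)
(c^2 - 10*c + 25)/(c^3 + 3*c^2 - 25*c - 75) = (c - 5)/(c^2 + 8*c + 15)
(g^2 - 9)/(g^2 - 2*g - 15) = (g - 3)/(g - 5)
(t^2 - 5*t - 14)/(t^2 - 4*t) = (t^2 - 5*t - 14)/(t*(t - 4))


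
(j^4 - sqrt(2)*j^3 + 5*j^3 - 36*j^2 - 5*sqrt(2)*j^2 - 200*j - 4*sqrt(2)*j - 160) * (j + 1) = j^5 - sqrt(2)*j^4 + 6*j^4 - 31*j^3 - 6*sqrt(2)*j^3 - 236*j^2 - 9*sqrt(2)*j^2 - 360*j - 4*sqrt(2)*j - 160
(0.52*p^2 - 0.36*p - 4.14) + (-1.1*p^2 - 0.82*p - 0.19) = -0.58*p^2 - 1.18*p - 4.33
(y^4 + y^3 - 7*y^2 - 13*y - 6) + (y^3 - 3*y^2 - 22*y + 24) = y^4 + 2*y^3 - 10*y^2 - 35*y + 18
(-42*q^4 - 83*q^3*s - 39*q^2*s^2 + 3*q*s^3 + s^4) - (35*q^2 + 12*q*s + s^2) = -42*q^4 - 83*q^3*s - 39*q^2*s^2 - 35*q^2 + 3*q*s^3 - 12*q*s + s^4 - s^2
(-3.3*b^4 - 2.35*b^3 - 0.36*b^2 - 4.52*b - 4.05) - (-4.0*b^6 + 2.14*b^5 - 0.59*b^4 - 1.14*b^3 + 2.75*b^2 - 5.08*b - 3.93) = 4.0*b^6 - 2.14*b^5 - 2.71*b^4 - 1.21*b^3 - 3.11*b^2 + 0.56*b - 0.12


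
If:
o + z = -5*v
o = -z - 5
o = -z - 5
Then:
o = -z - 5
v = 1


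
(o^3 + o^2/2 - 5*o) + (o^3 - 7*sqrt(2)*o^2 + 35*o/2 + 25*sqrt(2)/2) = 2*o^3 - 7*sqrt(2)*o^2 + o^2/2 + 25*o/2 + 25*sqrt(2)/2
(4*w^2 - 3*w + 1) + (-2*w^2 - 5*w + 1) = 2*w^2 - 8*w + 2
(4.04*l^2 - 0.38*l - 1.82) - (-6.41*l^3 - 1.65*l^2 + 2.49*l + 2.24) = 6.41*l^3 + 5.69*l^2 - 2.87*l - 4.06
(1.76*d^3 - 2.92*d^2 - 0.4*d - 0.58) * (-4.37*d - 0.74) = -7.6912*d^4 + 11.458*d^3 + 3.9088*d^2 + 2.8306*d + 0.4292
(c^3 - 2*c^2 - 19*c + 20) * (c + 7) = c^4 + 5*c^3 - 33*c^2 - 113*c + 140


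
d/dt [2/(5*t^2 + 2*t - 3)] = 4*(-5*t - 1)/(5*t^2 + 2*t - 3)^2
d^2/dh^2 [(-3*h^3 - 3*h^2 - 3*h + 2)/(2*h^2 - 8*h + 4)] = (-57*h^3 + 96*h^2 - 42*h - 8)/(h^6 - 12*h^5 + 54*h^4 - 112*h^3 + 108*h^2 - 48*h + 8)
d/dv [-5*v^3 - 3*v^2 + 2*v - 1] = -15*v^2 - 6*v + 2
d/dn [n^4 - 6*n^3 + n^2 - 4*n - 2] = 4*n^3 - 18*n^2 + 2*n - 4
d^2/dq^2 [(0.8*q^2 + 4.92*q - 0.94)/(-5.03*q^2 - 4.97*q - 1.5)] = (2.8421709430404e-14*q^4 - 208.962296*q^3 + 178.913076*q^2 + 363.723324*q + 102.010292)/(127.263527*q^6 + 377.236419*q^5 + 486.590631*q^4 + 347.755373*q^3 + 145.10655*q^2 + 33.5475*q + 3.375)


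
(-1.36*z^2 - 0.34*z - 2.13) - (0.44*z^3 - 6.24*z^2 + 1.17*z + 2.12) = -0.44*z^3 + 4.88*z^2 - 1.51*z - 4.25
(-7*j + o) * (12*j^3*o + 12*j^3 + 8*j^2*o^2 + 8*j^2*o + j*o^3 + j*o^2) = -84*j^4*o - 84*j^4 - 44*j^3*o^2 - 44*j^3*o + j^2*o^3 + j^2*o^2 + j*o^4 + j*o^3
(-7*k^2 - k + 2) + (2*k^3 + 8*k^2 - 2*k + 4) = 2*k^3 + k^2 - 3*k + 6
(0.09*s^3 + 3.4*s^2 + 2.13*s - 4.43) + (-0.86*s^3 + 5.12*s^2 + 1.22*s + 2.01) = -0.77*s^3 + 8.52*s^2 + 3.35*s - 2.42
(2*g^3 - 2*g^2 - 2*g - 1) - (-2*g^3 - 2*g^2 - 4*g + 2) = 4*g^3 + 2*g - 3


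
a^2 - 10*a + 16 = (a - 8)*(a - 2)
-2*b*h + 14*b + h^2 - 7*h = (-2*b + h)*(h - 7)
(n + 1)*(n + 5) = n^2 + 6*n + 5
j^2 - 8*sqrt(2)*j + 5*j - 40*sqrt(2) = (j + 5)*(j - 8*sqrt(2))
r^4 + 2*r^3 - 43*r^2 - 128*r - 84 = (r - 7)*(r + 1)*(r + 2)*(r + 6)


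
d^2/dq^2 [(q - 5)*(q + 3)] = 2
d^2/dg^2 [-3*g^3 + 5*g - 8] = -18*g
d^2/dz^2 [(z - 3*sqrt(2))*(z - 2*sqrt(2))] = 2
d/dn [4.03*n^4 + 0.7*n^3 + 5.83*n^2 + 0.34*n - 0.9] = 16.12*n^3 + 2.1*n^2 + 11.66*n + 0.34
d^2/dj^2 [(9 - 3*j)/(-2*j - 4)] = -15/(j + 2)^3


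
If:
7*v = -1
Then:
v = -1/7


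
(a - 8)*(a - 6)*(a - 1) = a^3 - 15*a^2 + 62*a - 48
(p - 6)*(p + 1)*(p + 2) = p^3 - 3*p^2 - 16*p - 12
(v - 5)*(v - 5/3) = v^2 - 20*v/3 + 25/3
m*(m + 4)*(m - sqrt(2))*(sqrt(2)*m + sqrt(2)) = sqrt(2)*m^4 - 2*m^3 + 5*sqrt(2)*m^3 - 10*m^2 + 4*sqrt(2)*m^2 - 8*m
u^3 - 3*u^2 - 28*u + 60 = (u - 6)*(u - 2)*(u + 5)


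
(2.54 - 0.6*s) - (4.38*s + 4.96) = -4.98*s - 2.42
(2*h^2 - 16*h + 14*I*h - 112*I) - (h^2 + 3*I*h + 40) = h^2 - 16*h + 11*I*h - 40 - 112*I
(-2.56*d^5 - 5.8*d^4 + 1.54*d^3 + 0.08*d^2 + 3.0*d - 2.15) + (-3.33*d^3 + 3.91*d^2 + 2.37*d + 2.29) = -2.56*d^5 - 5.8*d^4 - 1.79*d^3 + 3.99*d^2 + 5.37*d + 0.14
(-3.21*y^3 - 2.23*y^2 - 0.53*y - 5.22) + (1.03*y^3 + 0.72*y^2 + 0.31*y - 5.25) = -2.18*y^3 - 1.51*y^2 - 0.22*y - 10.47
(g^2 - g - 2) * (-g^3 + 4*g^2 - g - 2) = -g^5 + 5*g^4 - 3*g^3 - 9*g^2 + 4*g + 4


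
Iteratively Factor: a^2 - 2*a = (a)*(a - 2)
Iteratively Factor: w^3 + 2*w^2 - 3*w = (w)*(w^2 + 2*w - 3) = w*(w - 1)*(w + 3)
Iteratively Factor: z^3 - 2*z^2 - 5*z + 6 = (z - 1)*(z^2 - z - 6) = (z - 1)*(z + 2)*(z - 3)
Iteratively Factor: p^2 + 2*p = (p + 2)*(p)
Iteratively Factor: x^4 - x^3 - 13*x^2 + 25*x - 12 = (x - 1)*(x^3 - 13*x + 12) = (x - 1)*(x + 4)*(x^2 - 4*x + 3) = (x - 1)^2*(x + 4)*(x - 3)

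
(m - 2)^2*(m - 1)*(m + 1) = m^4 - 4*m^3 + 3*m^2 + 4*m - 4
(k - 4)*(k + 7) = k^2 + 3*k - 28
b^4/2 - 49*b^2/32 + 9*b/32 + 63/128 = (b/2 + 1/4)*(b - 3/2)*(b - 3/4)*(b + 7/4)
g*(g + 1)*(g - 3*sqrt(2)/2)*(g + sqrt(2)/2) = g^4 - sqrt(2)*g^3 + g^3 - 3*g^2/2 - sqrt(2)*g^2 - 3*g/2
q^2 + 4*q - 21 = (q - 3)*(q + 7)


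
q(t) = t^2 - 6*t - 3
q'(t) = 2*t - 6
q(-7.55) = 99.30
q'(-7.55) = -21.10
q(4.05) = -10.90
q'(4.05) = 2.10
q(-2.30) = 16.09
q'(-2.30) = -10.60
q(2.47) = -11.72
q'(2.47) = -1.06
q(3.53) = -11.72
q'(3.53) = 1.06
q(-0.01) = -2.94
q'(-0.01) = -6.02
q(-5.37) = 58.06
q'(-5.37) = -16.74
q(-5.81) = 65.62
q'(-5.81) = -17.62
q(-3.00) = 24.00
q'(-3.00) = -12.00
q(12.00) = 69.00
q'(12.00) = 18.00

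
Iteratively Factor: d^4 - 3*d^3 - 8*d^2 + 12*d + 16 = (d + 2)*(d^3 - 5*d^2 + 2*d + 8) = (d - 2)*(d + 2)*(d^2 - 3*d - 4) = (d - 2)*(d + 1)*(d + 2)*(d - 4)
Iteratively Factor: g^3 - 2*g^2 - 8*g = (g - 4)*(g^2 + 2*g) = (g - 4)*(g + 2)*(g)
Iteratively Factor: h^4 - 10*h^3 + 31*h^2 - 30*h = (h)*(h^3 - 10*h^2 + 31*h - 30) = h*(h - 5)*(h^2 - 5*h + 6) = h*(h - 5)*(h - 3)*(h - 2)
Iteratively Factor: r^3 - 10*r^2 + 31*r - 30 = (r - 5)*(r^2 - 5*r + 6) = (r - 5)*(r - 2)*(r - 3)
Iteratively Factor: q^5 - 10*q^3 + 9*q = (q + 1)*(q^4 - q^3 - 9*q^2 + 9*q) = (q + 1)*(q + 3)*(q^3 - 4*q^2 + 3*q) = (q - 1)*(q + 1)*(q + 3)*(q^2 - 3*q) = q*(q - 1)*(q + 1)*(q + 3)*(q - 3)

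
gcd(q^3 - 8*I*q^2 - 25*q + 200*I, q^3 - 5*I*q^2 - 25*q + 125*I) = q^2 - 25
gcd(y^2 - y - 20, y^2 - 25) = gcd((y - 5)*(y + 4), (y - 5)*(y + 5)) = y - 5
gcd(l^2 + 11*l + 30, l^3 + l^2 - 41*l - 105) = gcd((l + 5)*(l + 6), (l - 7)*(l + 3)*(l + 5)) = l + 5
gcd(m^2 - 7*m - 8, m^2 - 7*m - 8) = m^2 - 7*m - 8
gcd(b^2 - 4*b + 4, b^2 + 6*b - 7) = 1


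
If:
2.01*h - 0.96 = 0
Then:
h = 0.48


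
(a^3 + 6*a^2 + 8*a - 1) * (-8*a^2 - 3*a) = -8*a^5 - 51*a^4 - 82*a^3 - 16*a^2 + 3*a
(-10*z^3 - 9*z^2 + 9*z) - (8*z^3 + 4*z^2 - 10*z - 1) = -18*z^3 - 13*z^2 + 19*z + 1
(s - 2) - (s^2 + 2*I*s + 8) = -s^2 + s - 2*I*s - 10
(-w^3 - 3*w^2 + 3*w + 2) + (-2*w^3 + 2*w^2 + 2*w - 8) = -3*w^3 - w^2 + 5*w - 6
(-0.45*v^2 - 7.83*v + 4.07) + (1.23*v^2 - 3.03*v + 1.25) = 0.78*v^2 - 10.86*v + 5.32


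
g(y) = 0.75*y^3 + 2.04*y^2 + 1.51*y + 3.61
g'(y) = 2.25*y^2 + 4.08*y + 1.51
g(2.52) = 32.37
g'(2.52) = 26.08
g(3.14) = 51.68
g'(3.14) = 36.51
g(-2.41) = 1.32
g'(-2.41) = 4.75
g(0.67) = 5.76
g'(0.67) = 5.25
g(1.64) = 14.88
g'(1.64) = 14.25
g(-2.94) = -2.26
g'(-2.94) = 8.96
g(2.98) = 46.07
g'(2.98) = 33.65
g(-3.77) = -13.28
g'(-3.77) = 18.11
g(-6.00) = -94.01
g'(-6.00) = 58.03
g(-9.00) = -391.49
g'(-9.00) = 147.04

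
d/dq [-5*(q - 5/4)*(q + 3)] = -10*q - 35/4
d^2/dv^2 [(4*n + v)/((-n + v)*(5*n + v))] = 2*(104*n^3 + 63*n^2*v + 12*n*v^2 + v^3)/(-125*n^6 + 300*n^5*v - 165*n^4*v^2 - 56*n^3*v^3 + 33*n^2*v^4 + 12*n*v^5 + v^6)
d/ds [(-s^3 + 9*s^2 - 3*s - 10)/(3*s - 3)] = (-2*s^3 + 12*s^2 - 18*s + 13)/(3*(s^2 - 2*s + 1))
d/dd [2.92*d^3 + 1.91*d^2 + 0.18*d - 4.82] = 8.76*d^2 + 3.82*d + 0.18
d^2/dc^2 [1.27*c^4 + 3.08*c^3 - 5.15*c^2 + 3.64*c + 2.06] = 15.24*c^2 + 18.48*c - 10.3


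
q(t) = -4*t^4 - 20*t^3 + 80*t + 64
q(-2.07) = 2.35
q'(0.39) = 69.92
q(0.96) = 119.71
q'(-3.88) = 111.31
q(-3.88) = 15.28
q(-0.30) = 40.51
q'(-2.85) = -36.96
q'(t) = -16*t^3 - 60*t^2 + 80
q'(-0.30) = 75.03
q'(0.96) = 10.55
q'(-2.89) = -34.92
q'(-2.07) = -35.18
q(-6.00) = -1280.00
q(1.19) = 117.48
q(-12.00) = -49280.00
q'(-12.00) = 19088.00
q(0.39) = 93.92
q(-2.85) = 35.08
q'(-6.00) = 1376.00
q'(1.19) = -31.93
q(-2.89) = 36.52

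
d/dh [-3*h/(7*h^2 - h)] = 21/(7*h - 1)^2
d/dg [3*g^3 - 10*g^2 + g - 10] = 9*g^2 - 20*g + 1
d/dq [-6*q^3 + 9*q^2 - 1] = 18*q*(1 - q)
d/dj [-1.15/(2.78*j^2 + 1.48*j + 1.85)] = (6.394*j + 1.702)/(2.78*j^2 + 1.48*j + 1.85)^2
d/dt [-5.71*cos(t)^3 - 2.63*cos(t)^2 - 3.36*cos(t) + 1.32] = (17.13*cos(t)^2 + 5.26*cos(t) + 3.36)*sin(t)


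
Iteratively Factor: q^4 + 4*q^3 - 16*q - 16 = (q - 2)*(q^3 + 6*q^2 + 12*q + 8) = (q - 2)*(q + 2)*(q^2 + 4*q + 4) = (q - 2)*(q + 2)^2*(q + 2)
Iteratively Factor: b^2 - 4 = (b - 2)*(b + 2)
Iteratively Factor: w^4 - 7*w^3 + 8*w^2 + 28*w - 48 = (w - 2)*(w^3 - 5*w^2 - 2*w + 24) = (w - 4)*(w - 2)*(w^2 - w - 6) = (w - 4)*(w - 2)*(w + 2)*(w - 3)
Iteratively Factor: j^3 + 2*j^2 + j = (j + 1)*(j^2 + j) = (j + 1)^2*(j)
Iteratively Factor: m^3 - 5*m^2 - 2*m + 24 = (m + 2)*(m^2 - 7*m + 12) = (m - 4)*(m + 2)*(m - 3)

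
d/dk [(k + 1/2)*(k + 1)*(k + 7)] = 3*k^2 + 17*k + 11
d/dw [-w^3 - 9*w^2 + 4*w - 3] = -3*w^2 - 18*w + 4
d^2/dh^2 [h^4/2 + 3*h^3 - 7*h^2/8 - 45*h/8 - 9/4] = 6*h^2 + 18*h - 7/4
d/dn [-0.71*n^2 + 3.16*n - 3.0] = 3.16 - 1.42*n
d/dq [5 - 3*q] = -3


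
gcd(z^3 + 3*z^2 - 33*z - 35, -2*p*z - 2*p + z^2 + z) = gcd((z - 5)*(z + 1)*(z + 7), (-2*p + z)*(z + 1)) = z + 1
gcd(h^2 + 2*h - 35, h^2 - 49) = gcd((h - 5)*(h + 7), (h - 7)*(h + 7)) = h + 7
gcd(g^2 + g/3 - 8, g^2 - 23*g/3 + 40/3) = g - 8/3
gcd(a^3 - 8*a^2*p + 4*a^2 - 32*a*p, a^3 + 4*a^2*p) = a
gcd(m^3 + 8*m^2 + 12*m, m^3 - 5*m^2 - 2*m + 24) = m + 2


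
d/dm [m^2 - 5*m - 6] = 2*m - 5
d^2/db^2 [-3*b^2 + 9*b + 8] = -6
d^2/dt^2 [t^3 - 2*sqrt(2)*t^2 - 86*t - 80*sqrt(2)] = 6*t - 4*sqrt(2)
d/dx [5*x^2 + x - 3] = 10*x + 1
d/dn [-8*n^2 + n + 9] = 1 - 16*n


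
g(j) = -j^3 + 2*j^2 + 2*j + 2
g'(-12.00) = -478.00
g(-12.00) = 1994.00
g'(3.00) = -13.00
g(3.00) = -1.00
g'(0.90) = 3.17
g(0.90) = 4.69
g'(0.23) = 2.76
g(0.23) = 2.55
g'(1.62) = 0.61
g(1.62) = 6.24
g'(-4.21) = -68.01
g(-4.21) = 103.65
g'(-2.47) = -26.18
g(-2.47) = 24.33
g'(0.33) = 2.99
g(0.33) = 2.84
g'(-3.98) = -61.44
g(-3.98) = 88.77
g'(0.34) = 3.01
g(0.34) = 2.87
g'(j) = -3*j^2 + 4*j + 2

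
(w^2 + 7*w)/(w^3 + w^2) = (w + 7)/(w*(w + 1))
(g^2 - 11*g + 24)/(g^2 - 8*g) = (g - 3)/g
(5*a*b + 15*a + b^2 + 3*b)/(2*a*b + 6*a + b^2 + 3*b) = (5*a + b)/(2*a + b)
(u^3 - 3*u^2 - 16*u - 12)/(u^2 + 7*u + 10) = (u^2 - 5*u - 6)/(u + 5)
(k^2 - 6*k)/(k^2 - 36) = k/(k + 6)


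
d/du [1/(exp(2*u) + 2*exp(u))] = -(2*exp(u) + 2)*exp(-u)/(exp(u) + 2)^2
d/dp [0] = 0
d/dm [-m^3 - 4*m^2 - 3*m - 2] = -3*m^2 - 8*m - 3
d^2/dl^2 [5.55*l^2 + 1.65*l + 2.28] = 11.1000000000000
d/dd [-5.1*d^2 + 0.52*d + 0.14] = 0.52 - 10.2*d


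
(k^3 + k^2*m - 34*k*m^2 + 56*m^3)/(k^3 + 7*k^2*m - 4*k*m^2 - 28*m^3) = (k - 4*m)/(k + 2*m)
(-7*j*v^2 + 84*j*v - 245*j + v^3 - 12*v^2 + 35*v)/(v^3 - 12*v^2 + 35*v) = (-7*j + v)/v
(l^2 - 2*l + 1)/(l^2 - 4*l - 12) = (-l^2 + 2*l - 1)/(-l^2 + 4*l + 12)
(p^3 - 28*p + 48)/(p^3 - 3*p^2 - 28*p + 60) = (p^2 + 2*p - 24)/(p^2 - p - 30)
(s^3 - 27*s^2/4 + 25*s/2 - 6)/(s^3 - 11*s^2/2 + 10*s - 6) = (4*s^2 - 19*s + 12)/(2*(2*s^2 - 7*s + 6))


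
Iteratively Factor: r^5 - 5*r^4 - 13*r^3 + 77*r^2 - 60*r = (r - 1)*(r^4 - 4*r^3 - 17*r^2 + 60*r) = (r - 5)*(r - 1)*(r^3 + r^2 - 12*r) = (r - 5)*(r - 1)*(r + 4)*(r^2 - 3*r) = (r - 5)*(r - 3)*(r - 1)*(r + 4)*(r)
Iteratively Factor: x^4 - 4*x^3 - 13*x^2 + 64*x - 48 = (x - 3)*(x^3 - x^2 - 16*x + 16) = (x - 3)*(x + 4)*(x^2 - 5*x + 4) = (x - 4)*(x - 3)*(x + 4)*(x - 1)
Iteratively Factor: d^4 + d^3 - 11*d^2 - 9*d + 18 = (d - 1)*(d^3 + 2*d^2 - 9*d - 18) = (d - 1)*(d + 3)*(d^2 - d - 6) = (d - 1)*(d + 2)*(d + 3)*(d - 3)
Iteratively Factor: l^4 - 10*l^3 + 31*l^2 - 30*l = (l - 3)*(l^3 - 7*l^2 + 10*l) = l*(l - 3)*(l^2 - 7*l + 10) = l*(l - 3)*(l - 2)*(l - 5)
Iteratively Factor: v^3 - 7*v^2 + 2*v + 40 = (v + 2)*(v^2 - 9*v + 20) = (v - 4)*(v + 2)*(v - 5)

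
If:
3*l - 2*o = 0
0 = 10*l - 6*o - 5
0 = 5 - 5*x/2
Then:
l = 5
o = 15/2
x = 2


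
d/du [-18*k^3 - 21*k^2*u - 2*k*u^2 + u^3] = -21*k^2 - 4*k*u + 3*u^2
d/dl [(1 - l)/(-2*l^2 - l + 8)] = (2*l^2 + l - (l - 1)*(4*l + 1) - 8)/(2*l^2 + l - 8)^2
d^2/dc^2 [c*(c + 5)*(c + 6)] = 6*c + 22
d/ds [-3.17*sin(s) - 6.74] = -3.17*cos(s)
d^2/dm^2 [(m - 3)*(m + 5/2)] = 2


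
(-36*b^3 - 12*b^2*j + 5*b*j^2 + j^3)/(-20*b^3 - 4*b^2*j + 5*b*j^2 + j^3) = (18*b^2 - 3*b*j - j^2)/(10*b^2 - 3*b*j - j^2)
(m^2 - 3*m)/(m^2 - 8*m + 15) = m/(m - 5)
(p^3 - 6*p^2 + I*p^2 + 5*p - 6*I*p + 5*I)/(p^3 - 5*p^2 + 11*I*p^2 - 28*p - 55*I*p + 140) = (p^2 + p*(-1 + I) - I)/(p^2 + 11*I*p - 28)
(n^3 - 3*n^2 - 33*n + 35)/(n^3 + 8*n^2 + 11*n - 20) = (n - 7)/(n + 4)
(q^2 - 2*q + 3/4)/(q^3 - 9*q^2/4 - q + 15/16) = 4*(2*q - 3)/(8*q^2 - 14*q - 15)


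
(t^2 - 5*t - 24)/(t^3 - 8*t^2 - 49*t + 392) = (t + 3)/(t^2 - 49)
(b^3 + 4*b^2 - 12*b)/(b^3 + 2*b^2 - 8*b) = (b + 6)/(b + 4)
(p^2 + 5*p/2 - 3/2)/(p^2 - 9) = (p - 1/2)/(p - 3)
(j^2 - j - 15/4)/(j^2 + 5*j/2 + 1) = (4*j^2 - 4*j - 15)/(2*(2*j^2 + 5*j + 2))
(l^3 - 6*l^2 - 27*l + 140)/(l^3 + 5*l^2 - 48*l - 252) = (l^2 + l - 20)/(l^2 + 12*l + 36)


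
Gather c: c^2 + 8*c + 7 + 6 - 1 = c^2 + 8*c + 12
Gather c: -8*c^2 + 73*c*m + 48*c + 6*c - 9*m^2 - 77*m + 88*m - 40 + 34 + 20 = -8*c^2 + c*(73*m + 54) - 9*m^2 + 11*m + 14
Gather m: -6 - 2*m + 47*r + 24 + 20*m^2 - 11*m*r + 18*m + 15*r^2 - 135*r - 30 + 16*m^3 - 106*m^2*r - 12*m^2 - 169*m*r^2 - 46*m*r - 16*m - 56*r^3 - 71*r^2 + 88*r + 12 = 16*m^3 + m^2*(8 - 106*r) + m*(-169*r^2 - 57*r) - 56*r^3 - 56*r^2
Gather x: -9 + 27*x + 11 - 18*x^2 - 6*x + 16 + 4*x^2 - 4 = -14*x^2 + 21*x + 14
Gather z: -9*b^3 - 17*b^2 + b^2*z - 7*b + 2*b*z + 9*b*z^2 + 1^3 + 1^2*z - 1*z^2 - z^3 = -9*b^3 - 17*b^2 - 7*b - z^3 + z^2*(9*b - 1) + z*(b^2 + 2*b + 1) + 1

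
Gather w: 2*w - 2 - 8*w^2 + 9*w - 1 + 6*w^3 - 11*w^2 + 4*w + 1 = 6*w^3 - 19*w^2 + 15*w - 2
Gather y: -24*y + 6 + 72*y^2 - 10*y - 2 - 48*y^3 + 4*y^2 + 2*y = -48*y^3 + 76*y^2 - 32*y + 4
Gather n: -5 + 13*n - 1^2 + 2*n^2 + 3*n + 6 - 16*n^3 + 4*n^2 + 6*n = -16*n^3 + 6*n^2 + 22*n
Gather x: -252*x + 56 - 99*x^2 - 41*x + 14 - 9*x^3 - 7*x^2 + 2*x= -9*x^3 - 106*x^2 - 291*x + 70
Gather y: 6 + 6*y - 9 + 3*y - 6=9*y - 9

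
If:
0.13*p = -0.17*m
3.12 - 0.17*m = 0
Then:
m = 18.35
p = -24.00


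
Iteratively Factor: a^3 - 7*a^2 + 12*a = (a - 4)*(a^2 - 3*a) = a*(a - 4)*(a - 3)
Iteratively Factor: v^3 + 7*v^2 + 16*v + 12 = (v + 3)*(v^2 + 4*v + 4) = (v + 2)*(v + 3)*(v + 2)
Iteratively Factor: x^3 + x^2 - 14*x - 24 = (x - 4)*(x^2 + 5*x + 6) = (x - 4)*(x + 2)*(x + 3)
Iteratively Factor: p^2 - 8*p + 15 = (p - 5)*(p - 3)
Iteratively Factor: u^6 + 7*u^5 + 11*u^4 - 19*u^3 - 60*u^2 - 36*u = (u + 1)*(u^5 + 6*u^4 + 5*u^3 - 24*u^2 - 36*u) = (u + 1)*(u + 3)*(u^4 + 3*u^3 - 4*u^2 - 12*u) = u*(u + 1)*(u + 3)*(u^3 + 3*u^2 - 4*u - 12) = u*(u + 1)*(u + 2)*(u + 3)*(u^2 + u - 6) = u*(u + 1)*(u + 2)*(u + 3)^2*(u - 2)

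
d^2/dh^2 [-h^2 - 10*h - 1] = -2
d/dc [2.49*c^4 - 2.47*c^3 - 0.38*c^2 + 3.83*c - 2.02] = 9.96*c^3 - 7.41*c^2 - 0.76*c + 3.83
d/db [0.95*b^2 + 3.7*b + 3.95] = 1.9*b + 3.7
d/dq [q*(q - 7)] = 2*q - 7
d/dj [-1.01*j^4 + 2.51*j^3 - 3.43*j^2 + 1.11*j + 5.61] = -4.04*j^3 + 7.53*j^2 - 6.86*j + 1.11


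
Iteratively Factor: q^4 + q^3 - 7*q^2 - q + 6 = (q - 1)*(q^3 + 2*q^2 - 5*q - 6) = (q - 1)*(q + 1)*(q^2 + q - 6) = (q - 2)*(q - 1)*(q + 1)*(q + 3)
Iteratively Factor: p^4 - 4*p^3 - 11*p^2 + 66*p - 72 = (p - 3)*(p^3 - p^2 - 14*p + 24) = (p - 3)*(p - 2)*(p^2 + p - 12) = (p - 3)*(p - 2)*(p + 4)*(p - 3)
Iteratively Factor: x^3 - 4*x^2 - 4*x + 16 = (x - 2)*(x^2 - 2*x - 8) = (x - 2)*(x + 2)*(x - 4)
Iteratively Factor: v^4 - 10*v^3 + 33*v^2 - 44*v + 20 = (v - 1)*(v^3 - 9*v^2 + 24*v - 20) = (v - 5)*(v - 1)*(v^2 - 4*v + 4) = (v - 5)*(v - 2)*(v - 1)*(v - 2)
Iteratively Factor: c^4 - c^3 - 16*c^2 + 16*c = (c - 4)*(c^3 + 3*c^2 - 4*c) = (c - 4)*(c + 4)*(c^2 - c) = c*(c - 4)*(c + 4)*(c - 1)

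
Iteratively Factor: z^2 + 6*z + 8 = (z + 4)*(z + 2)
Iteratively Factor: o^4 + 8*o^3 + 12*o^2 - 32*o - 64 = (o - 2)*(o^3 + 10*o^2 + 32*o + 32) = (o - 2)*(o + 2)*(o^2 + 8*o + 16) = (o - 2)*(o + 2)*(o + 4)*(o + 4)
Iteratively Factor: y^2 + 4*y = (y + 4)*(y)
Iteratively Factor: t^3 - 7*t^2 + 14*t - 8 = (t - 4)*(t^2 - 3*t + 2) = (t - 4)*(t - 1)*(t - 2)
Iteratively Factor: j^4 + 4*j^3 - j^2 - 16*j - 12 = (j + 1)*(j^3 + 3*j^2 - 4*j - 12) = (j + 1)*(j + 2)*(j^2 + j - 6) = (j - 2)*(j + 1)*(j + 2)*(j + 3)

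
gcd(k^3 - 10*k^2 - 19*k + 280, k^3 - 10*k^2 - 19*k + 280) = k^3 - 10*k^2 - 19*k + 280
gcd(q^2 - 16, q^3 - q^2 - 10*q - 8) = q - 4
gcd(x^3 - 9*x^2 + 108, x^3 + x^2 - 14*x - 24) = x + 3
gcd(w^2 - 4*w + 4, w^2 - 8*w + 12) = w - 2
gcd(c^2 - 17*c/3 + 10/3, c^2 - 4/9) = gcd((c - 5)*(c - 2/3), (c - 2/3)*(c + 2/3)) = c - 2/3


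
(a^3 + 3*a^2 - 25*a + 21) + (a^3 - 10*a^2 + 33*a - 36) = 2*a^3 - 7*a^2 + 8*a - 15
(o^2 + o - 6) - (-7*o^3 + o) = 7*o^3 + o^2 - 6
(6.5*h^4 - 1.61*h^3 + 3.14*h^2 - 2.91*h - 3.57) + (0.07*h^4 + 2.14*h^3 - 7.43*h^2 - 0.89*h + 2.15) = 6.57*h^4 + 0.53*h^3 - 4.29*h^2 - 3.8*h - 1.42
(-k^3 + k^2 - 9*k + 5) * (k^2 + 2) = -k^5 + k^4 - 11*k^3 + 7*k^2 - 18*k + 10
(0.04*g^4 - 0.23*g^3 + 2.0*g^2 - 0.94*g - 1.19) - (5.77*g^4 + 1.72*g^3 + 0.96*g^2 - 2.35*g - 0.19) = -5.73*g^4 - 1.95*g^3 + 1.04*g^2 + 1.41*g - 1.0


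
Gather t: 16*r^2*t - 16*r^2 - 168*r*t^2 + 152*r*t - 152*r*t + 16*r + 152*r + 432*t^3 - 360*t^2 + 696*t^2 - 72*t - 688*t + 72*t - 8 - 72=-16*r^2 + 168*r + 432*t^3 + t^2*(336 - 168*r) + t*(16*r^2 - 688) - 80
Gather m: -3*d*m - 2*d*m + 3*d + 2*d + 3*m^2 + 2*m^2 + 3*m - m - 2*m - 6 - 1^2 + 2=-5*d*m + 5*d + 5*m^2 - 5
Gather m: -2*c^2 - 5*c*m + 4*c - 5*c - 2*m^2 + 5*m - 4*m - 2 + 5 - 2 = -2*c^2 - c - 2*m^2 + m*(1 - 5*c) + 1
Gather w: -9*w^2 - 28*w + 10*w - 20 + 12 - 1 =-9*w^2 - 18*w - 9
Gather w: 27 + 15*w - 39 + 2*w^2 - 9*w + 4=2*w^2 + 6*w - 8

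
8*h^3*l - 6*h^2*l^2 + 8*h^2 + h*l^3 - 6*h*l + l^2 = (-4*h + l)*(-2*h + l)*(h*l + 1)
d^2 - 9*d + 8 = (d - 8)*(d - 1)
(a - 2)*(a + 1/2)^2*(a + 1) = a^4 - 11*a^2/4 - 9*a/4 - 1/2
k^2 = k^2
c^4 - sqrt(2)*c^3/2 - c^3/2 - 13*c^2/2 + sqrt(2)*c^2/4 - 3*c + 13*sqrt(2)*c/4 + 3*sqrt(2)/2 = (c - 3)*(c + 1/2)*(c + 2)*(c - sqrt(2)/2)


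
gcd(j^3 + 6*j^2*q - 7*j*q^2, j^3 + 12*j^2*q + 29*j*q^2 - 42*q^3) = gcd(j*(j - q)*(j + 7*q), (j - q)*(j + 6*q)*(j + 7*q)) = -j^2 - 6*j*q + 7*q^2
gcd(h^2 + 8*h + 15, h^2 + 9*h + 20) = h + 5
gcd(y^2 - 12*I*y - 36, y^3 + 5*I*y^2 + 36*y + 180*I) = y - 6*I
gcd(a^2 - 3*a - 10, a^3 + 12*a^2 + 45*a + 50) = a + 2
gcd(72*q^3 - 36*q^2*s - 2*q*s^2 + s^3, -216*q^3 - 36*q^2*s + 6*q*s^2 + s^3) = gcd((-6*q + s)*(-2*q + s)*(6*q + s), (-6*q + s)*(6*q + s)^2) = 36*q^2 - s^2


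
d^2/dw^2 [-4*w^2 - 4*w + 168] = -8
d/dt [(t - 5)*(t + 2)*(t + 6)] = 3*t^2 + 6*t - 28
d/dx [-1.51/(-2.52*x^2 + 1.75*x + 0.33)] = (2.6425 - 7.6104*x)/(-2.52*x^2 + 1.75*x + 0.33)^2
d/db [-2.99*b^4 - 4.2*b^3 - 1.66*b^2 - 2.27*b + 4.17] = -11.96*b^3 - 12.6*b^2 - 3.32*b - 2.27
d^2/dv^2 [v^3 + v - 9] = 6*v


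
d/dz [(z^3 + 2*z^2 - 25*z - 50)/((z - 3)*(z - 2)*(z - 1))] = 4*(-2*z^4 + 18*z^3 + z^2 - 156*z + 175)/(z^6 - 12*z^5 + 58*z^4 - 144*z^3 + 193*z^2 - 132*z + 36)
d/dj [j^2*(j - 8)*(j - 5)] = j*(4*j^2 - 39*j + 80)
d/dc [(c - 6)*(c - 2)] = 2*c - 8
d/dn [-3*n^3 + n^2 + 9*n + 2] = -9*n^2 + 2*n + 9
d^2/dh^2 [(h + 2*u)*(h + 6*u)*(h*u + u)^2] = u^2*(12*h^2 + 48*h*u + 12*h + 24*u^2 + 32*u + 2)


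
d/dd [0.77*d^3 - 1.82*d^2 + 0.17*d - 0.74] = 2.31*d^2 - 3.64*d + 0.17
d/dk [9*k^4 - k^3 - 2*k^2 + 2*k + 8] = 36*k^3 - 3*k^2 - 4*k + 2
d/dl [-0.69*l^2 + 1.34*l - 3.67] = 1.34 - 1.38*l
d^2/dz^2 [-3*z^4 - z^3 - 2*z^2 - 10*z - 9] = -36*z^2 - 6*z - 4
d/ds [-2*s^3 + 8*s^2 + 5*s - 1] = -6*s^2 + 16*s + 5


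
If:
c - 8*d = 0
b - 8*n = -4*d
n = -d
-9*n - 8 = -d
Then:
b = -48/5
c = 32/5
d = 4/5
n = -4/5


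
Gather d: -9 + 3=-6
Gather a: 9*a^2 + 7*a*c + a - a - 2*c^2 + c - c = 9*a^2 + 7*a*c - 2*c^2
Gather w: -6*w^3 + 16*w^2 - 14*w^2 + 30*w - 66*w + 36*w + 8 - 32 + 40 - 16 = -6*w^3 + 2*w^2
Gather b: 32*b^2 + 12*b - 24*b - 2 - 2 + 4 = 32*b^2 - 12*b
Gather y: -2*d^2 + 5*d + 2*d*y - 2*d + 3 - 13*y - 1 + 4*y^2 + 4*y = -2*d^2 + 3*d + 4*y^2 + y*(2*d - 9) + 2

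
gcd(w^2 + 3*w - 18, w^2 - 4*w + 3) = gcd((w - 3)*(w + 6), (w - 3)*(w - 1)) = w - 3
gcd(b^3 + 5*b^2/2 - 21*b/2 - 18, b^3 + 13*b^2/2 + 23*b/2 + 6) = b^2 + 11*b/2 + 6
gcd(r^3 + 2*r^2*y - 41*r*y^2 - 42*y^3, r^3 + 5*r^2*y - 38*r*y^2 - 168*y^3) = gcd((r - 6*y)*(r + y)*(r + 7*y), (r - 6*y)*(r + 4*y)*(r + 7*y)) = -r^2 - r*y + 42*y^2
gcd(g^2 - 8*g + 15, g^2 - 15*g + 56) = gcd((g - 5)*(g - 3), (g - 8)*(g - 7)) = 1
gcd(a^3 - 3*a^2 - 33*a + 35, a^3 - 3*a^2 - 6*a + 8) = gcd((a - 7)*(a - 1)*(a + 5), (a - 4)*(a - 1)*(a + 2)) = a - 1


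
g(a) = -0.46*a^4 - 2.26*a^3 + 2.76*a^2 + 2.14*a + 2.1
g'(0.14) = 2.77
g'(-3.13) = -25.14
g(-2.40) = 28.84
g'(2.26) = -41.25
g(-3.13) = 47.59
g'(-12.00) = 2139.10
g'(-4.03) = -9.79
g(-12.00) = -5259.42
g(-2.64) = 34.93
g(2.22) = -15.45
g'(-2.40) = -24.72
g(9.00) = -4420.68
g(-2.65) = 35.18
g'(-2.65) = -25.86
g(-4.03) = 64.89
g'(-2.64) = -25.83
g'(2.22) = -39.15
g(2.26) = -17.05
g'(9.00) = -1838.72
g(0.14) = 2.45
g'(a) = -1.84*a^3 - 6.78*a^2 + 5.52*a + 2.14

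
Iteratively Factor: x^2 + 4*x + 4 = (x + 2)*(x + 2)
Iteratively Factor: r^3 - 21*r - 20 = (r + 1)*(r^2 - r - 20) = (r + 1)*(r + 4)*(r - 5)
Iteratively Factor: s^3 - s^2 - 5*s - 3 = (s + 1)*(s^2 - 2*s - 3) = (s + 1)^2*(s - 3)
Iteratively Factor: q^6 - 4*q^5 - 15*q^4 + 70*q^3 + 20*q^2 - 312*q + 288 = (q + 3)*(q^5 - 7*q^4 + 6*q^3 + 52*q^2 - 136*q + 96) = (q - 2)*(q + 3)*(q^4 - 5*q^3 - 4*q^2 + 44*q - 48) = (q - 2)^2*(q + 3)*(q^3 - 3*q^2 - 10*q + 24) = (q - 2)^3*(q + 3)*(q^2 - q - 12) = (q - 4)*(q - 2)^3*(q + 3)*(q + 3)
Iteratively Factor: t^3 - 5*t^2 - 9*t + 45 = (t + 3)*(t^2 - 8*t + 15) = (t - 3)*(t + 3)*(t - 5)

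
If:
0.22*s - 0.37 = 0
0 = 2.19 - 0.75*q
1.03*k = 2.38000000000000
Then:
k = 2.31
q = 2.92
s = 1.68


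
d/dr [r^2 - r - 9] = 2*r - 1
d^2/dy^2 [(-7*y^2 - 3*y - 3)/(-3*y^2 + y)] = 6*(16*y^3 + 27*y^2 - 9*y + 1)/(y^3*(27*y^3 - 27*y^2 + 9*y - 1))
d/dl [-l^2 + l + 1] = 1 - 2*l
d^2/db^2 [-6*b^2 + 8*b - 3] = -12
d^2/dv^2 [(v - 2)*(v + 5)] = 2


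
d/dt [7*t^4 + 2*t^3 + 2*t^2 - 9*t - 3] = 28*t^3 + 6*t^2 + 4*t - 9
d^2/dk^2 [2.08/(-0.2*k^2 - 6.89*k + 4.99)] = (0.1664*k^2 + 5.73248*k - 2.08*(0.4*k + 6.89)*(0.8*k + 13.78) - 4.15168)/(0.2*k^2 + 6.89*k - 4.99)^3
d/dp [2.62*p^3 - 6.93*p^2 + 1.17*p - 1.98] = 7.86*p^2 - 13.86*p + 1.17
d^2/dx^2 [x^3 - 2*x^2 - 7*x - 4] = 6*x - 4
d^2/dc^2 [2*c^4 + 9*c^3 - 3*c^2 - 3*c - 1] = 24*c^2 + 54*c - 6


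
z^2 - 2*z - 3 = (z - 3)*(z + 1)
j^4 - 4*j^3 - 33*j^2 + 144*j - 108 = (j - 6)*(j - 3)*(j - 1)*(j + 6)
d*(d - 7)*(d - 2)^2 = d^4 - 11*d^3 + 32*d^2 - 28*d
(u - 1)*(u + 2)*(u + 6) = u^3 + 7*u^2 + 4*u - 12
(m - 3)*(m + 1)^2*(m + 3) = m^4 + 2*m^3 - 8*m^2 - 18*m - 9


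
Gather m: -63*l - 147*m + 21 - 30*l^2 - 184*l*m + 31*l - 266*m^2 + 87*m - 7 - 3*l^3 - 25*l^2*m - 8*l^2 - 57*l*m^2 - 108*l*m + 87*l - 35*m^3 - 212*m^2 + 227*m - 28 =-3*l^3 - 38*l^2 + 55*l - 35*m^3 + m^2*(-57*l - 478) + m*(-25*l^2 - 292*l + 167) - 14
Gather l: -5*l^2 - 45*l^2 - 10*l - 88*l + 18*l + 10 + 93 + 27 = -50*l^2 - 80*l + 130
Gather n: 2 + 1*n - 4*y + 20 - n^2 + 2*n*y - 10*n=-n^2 + n*(2*y - 9) - 4*y + 22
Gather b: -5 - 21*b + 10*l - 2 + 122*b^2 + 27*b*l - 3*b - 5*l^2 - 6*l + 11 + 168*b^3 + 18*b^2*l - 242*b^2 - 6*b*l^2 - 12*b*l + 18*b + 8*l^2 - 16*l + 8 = 168*b^3 + b^2*(18*l - 120) + b*(-6*l^2 + 15*l - 6) + 3*l^2 - 12*l + 12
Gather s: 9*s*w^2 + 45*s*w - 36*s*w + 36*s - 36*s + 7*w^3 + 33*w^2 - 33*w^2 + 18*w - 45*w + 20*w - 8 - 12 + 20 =s*(9*w^2 + 9*w) + 7*w^3 - 7*w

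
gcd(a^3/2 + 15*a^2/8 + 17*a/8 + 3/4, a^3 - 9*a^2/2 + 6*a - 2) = 1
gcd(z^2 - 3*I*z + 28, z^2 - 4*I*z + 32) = z + 4*I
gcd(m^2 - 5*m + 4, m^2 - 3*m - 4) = m - 4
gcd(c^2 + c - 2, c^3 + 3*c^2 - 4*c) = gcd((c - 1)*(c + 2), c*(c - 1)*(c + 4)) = c - 1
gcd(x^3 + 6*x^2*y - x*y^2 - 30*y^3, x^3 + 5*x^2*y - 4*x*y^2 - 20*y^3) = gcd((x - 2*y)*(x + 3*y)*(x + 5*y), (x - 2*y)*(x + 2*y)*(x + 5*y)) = x^2 + 3*x*y - 10*y^2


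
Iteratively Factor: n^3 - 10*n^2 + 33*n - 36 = (n - 3)*(n^2 - 7*n + 12) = (n - 4)*(n - 3)*(n - 3)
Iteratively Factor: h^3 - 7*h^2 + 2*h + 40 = (h - 4)*(h^2 - 3*h - 10) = (h - 5)*(h - 4)*(h + 2)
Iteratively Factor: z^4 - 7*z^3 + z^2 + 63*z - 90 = (z + 3)*(z^3 - 10*z^2 + 31*z - 30) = (z - 5)*(z + 3)*(z^2 - 5*z + 6) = (z - 5)*(z - 2)*(z + 3)*(z - 3)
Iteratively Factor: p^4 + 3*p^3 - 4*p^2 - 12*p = (p - 2)*(p^3 + 5*p^2 + 6*p) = (p - 2)*(p + 3)*(p^2 + 2*p) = (p - 2)*(p + 2)*(p + 3)*(p)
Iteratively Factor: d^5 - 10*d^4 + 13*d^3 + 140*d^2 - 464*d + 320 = (d + 4)*(d^4 - 14*d^3 + 69*d^2 - 136*d + 80) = (d - 4)*(d + 4)*(d^3 - 10*d^2 + 29*d - 20) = (d - 5)*(d - 4)*(d + 4)*(d^2 - 5*d + 4) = (d - 5)*(d - 4)^2*(d + 4)*(d - 1)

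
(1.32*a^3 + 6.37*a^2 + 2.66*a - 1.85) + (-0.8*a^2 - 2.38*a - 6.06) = 1.32*a^3 + 5.57*a^2 + 0.28*a - 7.91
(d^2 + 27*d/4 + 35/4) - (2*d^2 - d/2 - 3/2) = -d^2 + 29*d/4 + 41/4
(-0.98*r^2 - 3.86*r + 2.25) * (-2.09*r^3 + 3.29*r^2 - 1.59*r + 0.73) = 2.0482*r^5 + 4.8432*r^4 - 15.8437*r^3 + 12.8245*r^2 - 6.3953*r + 1.6425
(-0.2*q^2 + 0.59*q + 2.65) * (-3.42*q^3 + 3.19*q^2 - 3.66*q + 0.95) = 0.684*q^5 - 2.6558*q^4 - 6.4489*q^3 + 6.1041*q^2 - 9.1385*q + 2.5175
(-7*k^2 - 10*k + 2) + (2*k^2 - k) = -5*k^2 - 11*k + 2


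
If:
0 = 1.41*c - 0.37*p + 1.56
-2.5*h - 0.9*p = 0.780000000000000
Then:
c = 0.26241134751773*p - 1.1063829787234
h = -0.36*p - 0.312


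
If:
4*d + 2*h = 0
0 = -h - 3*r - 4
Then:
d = 3*r/2 + 2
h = -3*r - 4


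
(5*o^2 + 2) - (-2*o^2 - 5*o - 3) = 7*o^2 + 5*o + 5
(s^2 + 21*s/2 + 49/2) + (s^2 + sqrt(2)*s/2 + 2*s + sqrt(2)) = 2*s^2 + sqrt(2)*s/2 + 25*s/2 + sqrt(2) + 49/2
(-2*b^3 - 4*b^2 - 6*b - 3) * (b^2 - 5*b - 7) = -2*b^5 + 6*b^4 + 28*b^3 + 55*b^2 + 57*b + 21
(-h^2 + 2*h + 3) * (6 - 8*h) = 8*h^3 - 22*h^2 - 12*h + 18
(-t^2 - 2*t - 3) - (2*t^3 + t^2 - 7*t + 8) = -2*t^3 - 2*t^2 + 5*t - 11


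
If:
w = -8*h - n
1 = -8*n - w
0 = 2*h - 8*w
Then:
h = 4/263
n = -33/263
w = 1/263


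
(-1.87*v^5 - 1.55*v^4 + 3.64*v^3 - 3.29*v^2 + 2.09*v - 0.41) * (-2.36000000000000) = 4.4132*v^5 + 3.658*v^4 - 8.5904*v^3 + 7.7644*v^2 - 4.9324*v + 0.9676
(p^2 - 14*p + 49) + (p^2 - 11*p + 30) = 2*p^2 - 25*p + 79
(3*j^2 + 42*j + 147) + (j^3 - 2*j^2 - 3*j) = j^3 + j^2 + 39*j + 147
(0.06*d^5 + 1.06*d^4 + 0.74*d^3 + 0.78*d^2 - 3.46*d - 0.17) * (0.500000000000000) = 0.03*d^5 + 0.53*d^4 + 0.37*d^3 + 0.39*d^2 - 1.73*d - 0.085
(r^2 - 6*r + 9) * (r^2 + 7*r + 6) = r^4 + r^3 - 27*r^2 + 27*r + 54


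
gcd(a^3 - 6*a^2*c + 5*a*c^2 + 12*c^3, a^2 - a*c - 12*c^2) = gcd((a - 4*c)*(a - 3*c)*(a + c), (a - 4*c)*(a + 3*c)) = a - 4*c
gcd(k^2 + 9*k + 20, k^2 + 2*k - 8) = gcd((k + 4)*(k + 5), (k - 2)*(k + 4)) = k + 4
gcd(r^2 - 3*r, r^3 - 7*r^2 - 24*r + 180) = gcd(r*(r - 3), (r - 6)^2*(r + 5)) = 1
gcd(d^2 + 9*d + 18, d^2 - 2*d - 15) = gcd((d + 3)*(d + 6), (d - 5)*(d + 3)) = d + 3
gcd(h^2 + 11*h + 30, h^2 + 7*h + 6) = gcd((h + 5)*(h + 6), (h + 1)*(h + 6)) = h + 6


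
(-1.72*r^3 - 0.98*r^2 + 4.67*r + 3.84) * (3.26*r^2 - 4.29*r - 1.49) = -5.6072*r^5 + 4.184*r^4 + 21.9912*r^3 - 6.0557*r^2 - 23.4319*r - 5.7216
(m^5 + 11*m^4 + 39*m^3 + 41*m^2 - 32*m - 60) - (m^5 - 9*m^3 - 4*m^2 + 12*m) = 11*m^4 + 48*m^3 + 45*m^2 - 44*m - 60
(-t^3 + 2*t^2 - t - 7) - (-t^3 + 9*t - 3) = 2*t^2 - 10*t - 4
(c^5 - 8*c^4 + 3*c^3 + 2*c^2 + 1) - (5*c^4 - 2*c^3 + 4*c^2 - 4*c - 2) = c^5 - 13*c^4 + 5*c^3 - 2*c^2 + 4*c + 3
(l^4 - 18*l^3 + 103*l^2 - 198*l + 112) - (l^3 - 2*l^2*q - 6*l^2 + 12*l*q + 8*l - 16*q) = l^4 - 19*l^3 + 2*l^2*q + 109*l^2 - 12*l*q - 206*l + 16*q + 112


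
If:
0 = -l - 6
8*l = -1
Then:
No Solution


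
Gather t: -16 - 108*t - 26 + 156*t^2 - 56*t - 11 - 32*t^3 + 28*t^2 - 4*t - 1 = -32*t^3 + 184*t^2 - 168*t - 54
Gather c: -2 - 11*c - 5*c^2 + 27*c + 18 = -5*c^2 + 16*c + 16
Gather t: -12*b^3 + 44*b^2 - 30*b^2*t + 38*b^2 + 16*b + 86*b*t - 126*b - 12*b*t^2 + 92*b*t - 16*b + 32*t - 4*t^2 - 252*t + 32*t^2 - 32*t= -12*b^3 + 82*b^2 - 126*b + t^2*(28 - 12*b) + t*(-30*b^2 + 178*b - 252)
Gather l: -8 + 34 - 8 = 18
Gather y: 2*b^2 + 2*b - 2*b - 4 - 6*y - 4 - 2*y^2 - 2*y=2*b^2 - 2*y^2 - 8*y - 8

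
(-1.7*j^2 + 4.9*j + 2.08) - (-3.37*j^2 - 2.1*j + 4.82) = 1.67*j^2 + 7.0*j - 2.74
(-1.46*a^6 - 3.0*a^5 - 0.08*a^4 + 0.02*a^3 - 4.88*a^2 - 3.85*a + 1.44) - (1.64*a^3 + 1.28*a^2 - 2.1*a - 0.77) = -1.46*a^6 - 3.0*a^5 - 0.08*a^4 - 1.62*a^3 - 6.16*a^2 - 1.75*a + 2.21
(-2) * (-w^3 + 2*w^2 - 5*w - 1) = 2*w^3 - 4*w^2 + 10*w + 2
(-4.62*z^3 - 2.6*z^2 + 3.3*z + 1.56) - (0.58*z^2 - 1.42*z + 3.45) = -4.62*z^3 - 3.18*z^2 + 4.72*z - 1.89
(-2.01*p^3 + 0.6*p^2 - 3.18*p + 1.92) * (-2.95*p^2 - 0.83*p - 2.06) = 5.9295*p^5 - 0.1017*p^4 + 13.0236*p^3 - 4.2606*p^2 + 4.9572*p - 3.9552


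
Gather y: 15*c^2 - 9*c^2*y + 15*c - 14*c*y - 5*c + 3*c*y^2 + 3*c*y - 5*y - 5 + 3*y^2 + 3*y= 15*c^2 + 10*c + y^2*(3*c + 3) + y*(-9*c^2 - 11*c - 2) - 5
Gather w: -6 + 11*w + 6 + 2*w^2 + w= 2*w^2 + 12*w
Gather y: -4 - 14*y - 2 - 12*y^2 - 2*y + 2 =-12*y^2 - 16*y - 4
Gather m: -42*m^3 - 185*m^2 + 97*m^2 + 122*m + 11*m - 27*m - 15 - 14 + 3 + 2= -42*m^3 - 88*m^2 + 106*m - 24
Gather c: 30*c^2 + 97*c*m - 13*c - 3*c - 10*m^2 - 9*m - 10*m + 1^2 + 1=30*c^2 + c*(97*m - 16) - 10*m^2 - 19*m + 2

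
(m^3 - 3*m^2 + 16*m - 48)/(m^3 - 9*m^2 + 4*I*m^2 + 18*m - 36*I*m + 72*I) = (m - 4*I)/(m - 6)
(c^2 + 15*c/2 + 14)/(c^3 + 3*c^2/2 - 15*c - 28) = (c + 4)/(c^2 - 2*c - 8)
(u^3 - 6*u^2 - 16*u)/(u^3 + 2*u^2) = (u - 8)/u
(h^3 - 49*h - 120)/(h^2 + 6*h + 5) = (h^2 - 5*h - 24)/(h + 1)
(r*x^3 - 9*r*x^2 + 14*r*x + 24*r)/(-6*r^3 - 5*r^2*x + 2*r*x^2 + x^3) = r*(-x^3 + 9*x^2 - 14*x - 24)/(6*r^3 + 5*r^2*x - 2*r*x^2 - x^3)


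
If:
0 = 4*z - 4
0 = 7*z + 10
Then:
No Solution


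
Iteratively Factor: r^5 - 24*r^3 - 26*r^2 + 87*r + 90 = (r - 2)*(r^4 + 2*r^3 - 20*r^2 - 66*r - 45) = (r - 2)*(r + 1)*(r^3 + r^2 - 21*r - 45) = (r - 2)*(r + 1)*(r + 3)*(r^2 - 2*r - 15) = (r - 5)*(r - 2)*(r + 1)*(r + 3)*(r + 3)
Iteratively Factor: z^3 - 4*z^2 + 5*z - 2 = (z - 1)*(z^2 - 3*z + 2) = (z - 1)^2*(z - 2)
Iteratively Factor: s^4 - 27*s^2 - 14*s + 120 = (s - 5)*(s^3 + 5*s^2 - 2*s - 24) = (s - 5)*(s + 3)*(s^2 + 2*s - 8) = (s - 5)*(s + 3)*(s + 4)*(s - 2)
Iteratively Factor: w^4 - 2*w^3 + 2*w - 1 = (w - 1)*(w^3 - w^2 - w + 1) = (w - 1)^2*(w^2 - 1) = (w - 1)^2*(w + 1)*(w - 1)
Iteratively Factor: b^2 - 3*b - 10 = (b + 2)*(b - 5)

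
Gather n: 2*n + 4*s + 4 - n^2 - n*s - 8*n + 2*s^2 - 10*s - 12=-n^2 + n*(-s - 6) + 2*s^2 - 6*s - 8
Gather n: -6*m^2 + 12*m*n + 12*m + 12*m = -6*m^2 + 12*m*n + 24*m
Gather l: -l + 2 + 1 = 3 - l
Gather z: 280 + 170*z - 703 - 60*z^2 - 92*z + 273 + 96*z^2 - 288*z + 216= 36*z^2 - 210*z + 66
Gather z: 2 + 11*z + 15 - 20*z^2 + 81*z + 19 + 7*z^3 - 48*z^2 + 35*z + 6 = 7*z^3 - 68*z^2 + 127*z + 42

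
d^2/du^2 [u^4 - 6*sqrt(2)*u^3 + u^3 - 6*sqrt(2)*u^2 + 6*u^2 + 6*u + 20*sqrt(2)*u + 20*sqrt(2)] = 12*u^2 - 36*sqrt(2)*u + 6*u - 12*sqrt(2) + 12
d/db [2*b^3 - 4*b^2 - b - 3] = 6*b^2 - 8*b - 1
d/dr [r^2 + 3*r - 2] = 2*r + 3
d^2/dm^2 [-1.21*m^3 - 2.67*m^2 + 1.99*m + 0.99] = -7.26*m - 5.34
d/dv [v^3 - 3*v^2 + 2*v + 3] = 3*v^2 - 6*v + 2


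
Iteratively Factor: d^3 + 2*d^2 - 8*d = (d + 4)*(d^2 - 2*d) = (d - 2)*(d + 4)*(d)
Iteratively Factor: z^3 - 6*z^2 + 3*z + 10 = (z + 1)*(z^2 - 7*z + 10) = (z - 2)*(z + 1)*(z - 5)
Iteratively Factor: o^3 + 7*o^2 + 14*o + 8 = (o + 2)*(o^2 + 5*o + 4) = (o + 1)*(o + 2)*(o + 4)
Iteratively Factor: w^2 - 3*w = (w - 3)*(w)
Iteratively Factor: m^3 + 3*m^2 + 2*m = (m + 1)*(m^2 + 2*m) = (m + 1)*(m + 2)*(m)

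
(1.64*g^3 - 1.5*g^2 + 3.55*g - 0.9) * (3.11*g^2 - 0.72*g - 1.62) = 5.1004*g^5 - 5.8458*g^4 + 9.4637*g^3 - 2.925*g^2 - 5.103*g + 1.458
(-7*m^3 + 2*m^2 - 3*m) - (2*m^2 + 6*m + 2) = -7*m^3 - 9*m - 2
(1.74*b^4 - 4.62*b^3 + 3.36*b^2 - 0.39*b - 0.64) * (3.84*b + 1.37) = 6.6816*b^5 - 15.357*b^4 + 6.573*b^3 + 3.1056*b^2 - 2.9919*b - 0.8768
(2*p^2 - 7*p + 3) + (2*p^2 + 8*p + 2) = 4*p^2 + p + 5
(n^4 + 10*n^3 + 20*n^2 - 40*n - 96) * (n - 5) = n^5 + 5*n^4 - 30*n^3 - 140*n^2 + 104*n + 480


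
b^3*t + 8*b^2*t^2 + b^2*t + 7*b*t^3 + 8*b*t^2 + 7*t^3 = (b + t)*(b + 7*t)*(b*t + t)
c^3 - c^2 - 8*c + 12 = (c - 2)^2*(c + 3)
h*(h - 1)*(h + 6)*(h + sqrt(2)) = h^4 + sqrt(2)*h^3 + 5*h^3 - 6*h^2 + 5*sqrt(2)*h^2 - 6*sqrt(2)*h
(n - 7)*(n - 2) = n^2 - 9*n + 14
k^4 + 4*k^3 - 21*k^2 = k^2*(k - 3)*(k + 7)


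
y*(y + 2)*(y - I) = y^3 + 2*y^2 - I*y^2 - 2*I*y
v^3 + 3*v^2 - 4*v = v*(v - 1)*(v + 4)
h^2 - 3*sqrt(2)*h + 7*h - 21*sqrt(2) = (h + 7)*(h - 3*sqrt(2))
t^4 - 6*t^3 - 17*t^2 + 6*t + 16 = (t - 8)*(t - 1)*(t + 1)*(t + 2)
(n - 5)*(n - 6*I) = n^2 - 5*n - 6*I*n + 30*I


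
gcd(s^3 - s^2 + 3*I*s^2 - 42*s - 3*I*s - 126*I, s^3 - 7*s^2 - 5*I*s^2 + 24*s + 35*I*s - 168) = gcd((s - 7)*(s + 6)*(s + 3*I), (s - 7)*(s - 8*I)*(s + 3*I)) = s^2 + s*(-7 + 3*I) - 21*I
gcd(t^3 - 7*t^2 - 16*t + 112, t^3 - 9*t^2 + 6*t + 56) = t^2 - 11*t + 28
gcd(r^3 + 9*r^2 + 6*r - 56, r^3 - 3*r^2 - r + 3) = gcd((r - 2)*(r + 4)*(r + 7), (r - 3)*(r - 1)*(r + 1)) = 1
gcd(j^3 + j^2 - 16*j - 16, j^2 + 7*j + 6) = j + 1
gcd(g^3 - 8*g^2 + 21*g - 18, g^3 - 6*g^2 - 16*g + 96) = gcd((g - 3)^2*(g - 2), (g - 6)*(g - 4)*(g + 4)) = 1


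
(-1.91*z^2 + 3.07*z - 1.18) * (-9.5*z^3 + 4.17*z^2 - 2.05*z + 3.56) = 18.145*z^5 - 37.1297*z^4 + 27.9274*z^3 - 18.0137*z^2 + 13.3482*z - 4.2008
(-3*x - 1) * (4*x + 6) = -12*x^2 - 22*x - 6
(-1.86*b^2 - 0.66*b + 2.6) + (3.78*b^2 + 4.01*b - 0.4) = 1.92*b^2 + 3.35*b + 2.2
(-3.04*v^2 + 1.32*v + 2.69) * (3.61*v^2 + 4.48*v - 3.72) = -10.9744*v^4 - 8.854*v^3 + 26.9333*v^2 + 7.1408*v - 10.0068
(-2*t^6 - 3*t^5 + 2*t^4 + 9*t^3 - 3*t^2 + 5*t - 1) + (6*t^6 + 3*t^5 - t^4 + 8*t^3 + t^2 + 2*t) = 4*t^6 + t^4 + 17*t^3 - 2*t^2 + 7*t - 1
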